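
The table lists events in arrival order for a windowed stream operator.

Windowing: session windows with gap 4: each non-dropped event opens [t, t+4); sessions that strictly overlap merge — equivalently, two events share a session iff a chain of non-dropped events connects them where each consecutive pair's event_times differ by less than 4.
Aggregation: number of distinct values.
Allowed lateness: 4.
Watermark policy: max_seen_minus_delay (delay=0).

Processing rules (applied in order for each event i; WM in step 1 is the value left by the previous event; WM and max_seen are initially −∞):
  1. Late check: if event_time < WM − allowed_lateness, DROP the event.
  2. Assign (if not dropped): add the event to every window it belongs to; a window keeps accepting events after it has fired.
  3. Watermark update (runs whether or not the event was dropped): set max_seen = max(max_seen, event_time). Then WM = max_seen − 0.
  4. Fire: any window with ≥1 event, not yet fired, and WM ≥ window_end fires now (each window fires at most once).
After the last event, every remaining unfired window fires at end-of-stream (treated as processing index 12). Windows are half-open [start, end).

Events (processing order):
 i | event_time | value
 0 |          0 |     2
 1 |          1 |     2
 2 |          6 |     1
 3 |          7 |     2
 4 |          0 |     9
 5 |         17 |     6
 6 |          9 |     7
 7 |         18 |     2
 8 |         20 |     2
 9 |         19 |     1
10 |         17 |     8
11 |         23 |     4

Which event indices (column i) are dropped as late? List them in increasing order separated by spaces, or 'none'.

4 6

i=0 t=0 v=2: → [0,4); WM=0
i=1 t=1 v=2: → [0,5); WM=1
i=2 t=6 v=1: → [6,10); WM=6
i=3 t=7 v=2: → [6,11); WM=7
i=4 t=0 v=9: DROP (t<7-4); WM=7
i=5 t=17 v=6: → [17,21); WM=17
i=6 t=9 v=7: DROP (t<17-4); WM=17
i=7 t=18 v=2: → [17,22); WM=18
i=8 t=20 v=2: → [17,24); WM=20
i=9 t=19 v=1: → [17,24); WM=20
i=10 t=17 v=8: → [17,24); WM=20
i=11 t=23 v=4: → [17,27); WM=23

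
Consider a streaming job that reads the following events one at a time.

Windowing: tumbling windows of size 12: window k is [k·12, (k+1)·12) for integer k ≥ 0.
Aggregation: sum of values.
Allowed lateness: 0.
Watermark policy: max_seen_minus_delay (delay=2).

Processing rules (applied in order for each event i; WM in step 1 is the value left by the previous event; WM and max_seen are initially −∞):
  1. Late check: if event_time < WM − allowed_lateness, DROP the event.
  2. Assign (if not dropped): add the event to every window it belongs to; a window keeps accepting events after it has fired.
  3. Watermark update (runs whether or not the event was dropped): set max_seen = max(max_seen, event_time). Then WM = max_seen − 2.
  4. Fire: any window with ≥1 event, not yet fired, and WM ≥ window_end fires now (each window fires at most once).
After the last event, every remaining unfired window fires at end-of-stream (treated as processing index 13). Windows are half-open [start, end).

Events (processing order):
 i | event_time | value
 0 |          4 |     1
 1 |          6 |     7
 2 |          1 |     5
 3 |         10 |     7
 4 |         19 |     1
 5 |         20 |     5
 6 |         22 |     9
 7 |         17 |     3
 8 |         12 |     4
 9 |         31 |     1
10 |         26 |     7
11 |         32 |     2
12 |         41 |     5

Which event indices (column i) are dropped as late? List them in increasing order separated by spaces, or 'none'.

i=0 t=4 v=1: → [0,12); WM=2
i=1 t=6 v=7: → [0,12); WM=4
i=2 t=1 v=5: DROP (t<4-0); WM=4
i=3 t=10 v=7: → [0,12); WM=8
i=4 t=19 v=1: → [12,24); WM=17; [0,12) fires=15
i=5 t=20 v=5: → [12,24); WM=18
i=6 t=22 v=9: → [12,24); WM=20
i=7 t=17 v=3: DROP (t<20-0); WM=20
i=8 t=12 v=4: DROP (t<20-0); WM=20
i=9 t=31 v=1: → [24,36); WM=29; [12,24) fires=15
i=10 t=26 v=7: DROP (t<29-0); WM=29
i=11 t=32 v=2: → [24,36); WM=30
i=12 t=41 v=5: → [36,48); WM=39; [24,36) fires=3

2 7 8 10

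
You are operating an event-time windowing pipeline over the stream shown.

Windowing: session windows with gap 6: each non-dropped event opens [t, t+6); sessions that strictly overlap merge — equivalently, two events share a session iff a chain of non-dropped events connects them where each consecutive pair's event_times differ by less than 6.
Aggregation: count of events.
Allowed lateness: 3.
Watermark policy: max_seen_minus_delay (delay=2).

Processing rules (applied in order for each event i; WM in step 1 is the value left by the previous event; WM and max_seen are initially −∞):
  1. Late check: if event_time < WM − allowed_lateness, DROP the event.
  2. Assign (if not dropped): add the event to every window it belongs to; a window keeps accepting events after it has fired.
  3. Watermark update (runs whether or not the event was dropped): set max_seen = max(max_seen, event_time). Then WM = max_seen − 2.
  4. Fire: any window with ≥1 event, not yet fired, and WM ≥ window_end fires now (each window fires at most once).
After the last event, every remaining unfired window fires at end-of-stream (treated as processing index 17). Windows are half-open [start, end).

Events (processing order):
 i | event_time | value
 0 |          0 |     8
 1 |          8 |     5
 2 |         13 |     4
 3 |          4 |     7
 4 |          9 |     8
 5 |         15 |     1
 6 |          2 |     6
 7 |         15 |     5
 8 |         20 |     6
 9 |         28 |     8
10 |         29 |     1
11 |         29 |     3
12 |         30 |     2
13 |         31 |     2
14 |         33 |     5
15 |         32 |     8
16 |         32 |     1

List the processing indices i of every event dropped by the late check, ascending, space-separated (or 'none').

3 6

i=0 t=0 v=8: → [0,6); WM=-2
i=1 t=8 v=5: → [8,14); WM=6
i=2 t=13 v=4: → [8,19); WM=11
i=3 t=4 v=7: DROP (t<11-3); WM=11
i=4 t=9 v=8: → [8,19); WM=11
i=5 t=15 v=1: → [8,21); WM=13
i=6 t=2 v=6: DROP (t<13-3); WM=13
i=7 t=15 v=5: → [8,21); WM=13
i=8 t=20 v=6: → [8,26); WM=18
i=9 t=28 v=8: → [28,34); WM=26
i=10 t=29 v=1: → [28,35); WM=27
i=11 t=29 v=3: → [28,35); WM=27
i=12 t=30 v=2: → [28,36); WM=28
i=13 t=31 v=2: → [28,37); WM=29
i=14 t=33 v=5: → [28,39); WM=31
i=15 t=32 v=8: → [28,39); WM=31
i=16 t=32 v=1: → [28,39); WM=31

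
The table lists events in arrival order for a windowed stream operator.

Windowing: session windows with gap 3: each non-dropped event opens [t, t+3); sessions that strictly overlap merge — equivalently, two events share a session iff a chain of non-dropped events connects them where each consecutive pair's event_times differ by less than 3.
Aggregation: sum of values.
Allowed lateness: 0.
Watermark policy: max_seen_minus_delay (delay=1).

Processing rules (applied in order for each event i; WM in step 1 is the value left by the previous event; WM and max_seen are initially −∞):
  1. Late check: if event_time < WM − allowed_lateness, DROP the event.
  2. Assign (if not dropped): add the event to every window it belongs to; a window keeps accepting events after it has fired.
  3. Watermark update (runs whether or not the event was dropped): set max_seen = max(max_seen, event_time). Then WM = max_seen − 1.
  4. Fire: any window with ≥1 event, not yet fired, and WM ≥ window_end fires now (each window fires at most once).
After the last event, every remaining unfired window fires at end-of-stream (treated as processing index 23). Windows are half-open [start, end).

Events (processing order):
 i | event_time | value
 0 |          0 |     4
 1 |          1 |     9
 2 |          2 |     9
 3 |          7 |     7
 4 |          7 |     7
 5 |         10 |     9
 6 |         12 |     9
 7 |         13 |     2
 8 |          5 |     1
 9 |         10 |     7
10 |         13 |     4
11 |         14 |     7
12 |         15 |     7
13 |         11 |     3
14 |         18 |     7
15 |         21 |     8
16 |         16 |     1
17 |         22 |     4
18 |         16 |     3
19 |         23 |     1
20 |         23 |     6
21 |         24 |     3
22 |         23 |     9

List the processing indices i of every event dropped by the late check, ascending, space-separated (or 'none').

i=0 t=0 v=4: → [0,3); WM=-1
i=1 t=1 v=9: → [0,4); WM=0
i=2 t=2 v=9: → [0,5); WM=1
i=3 t=7 v=7: → [7,10); WM=6
i=4 t=7 v=7: → [7,10); WM=6
i=5 t=10 v=9: → [10,13); WM=9
i=6 t=12 v=9: → [10,15); WM=11
i=7 t=13 v=2: → [10,16); WM=12
i=8 t=5 v=1: DROP (t<12-0); WM=12
i=9 t=10 v=7: DROP (t<12-0); WM=12
i=10 t=13 v=4: → [10,16); WM=12
i=11 t=14 v=7: → [10,17); WM=13
i=12 t=15 v=7: → [10,18); WM=14
i=13 t=11 v=3: DROP (t<14-0); WM=14
i=14 t=18 v=7: → [18,21); WM=17
i=15 t=21 v=8: → [21,24); WM=20
i=16 t=16 v=1: DROP (t<20-0); WM=20
i=17 t=22 v=4: → [21,25); WM=21
i=18 t=16 v=3: DROP (t<21-0); WM=21
i=19 t=23 v=1: → [21,26); WM=22
i=20 t=23 v=6: → [21,26); WM=22
i=21 t=24 v=3: → [21,27); WM=23
i=22 t=23 v=9: → [21,27); WM=23

8 9 13 16 18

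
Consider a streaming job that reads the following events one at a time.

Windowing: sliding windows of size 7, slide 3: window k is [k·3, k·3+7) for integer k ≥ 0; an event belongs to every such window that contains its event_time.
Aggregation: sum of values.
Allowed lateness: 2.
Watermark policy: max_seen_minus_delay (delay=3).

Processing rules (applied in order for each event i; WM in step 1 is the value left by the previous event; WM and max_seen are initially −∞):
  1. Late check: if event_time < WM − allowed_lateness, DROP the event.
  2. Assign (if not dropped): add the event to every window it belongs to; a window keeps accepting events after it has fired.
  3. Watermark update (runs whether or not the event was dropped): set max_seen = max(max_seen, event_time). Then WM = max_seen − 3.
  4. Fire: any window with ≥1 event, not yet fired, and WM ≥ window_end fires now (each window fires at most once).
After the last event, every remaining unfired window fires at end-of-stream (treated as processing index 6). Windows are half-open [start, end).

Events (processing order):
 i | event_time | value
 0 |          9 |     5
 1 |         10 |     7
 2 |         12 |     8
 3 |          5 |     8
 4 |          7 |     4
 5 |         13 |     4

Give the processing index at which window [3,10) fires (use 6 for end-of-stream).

5

i=0 t=9 v=5: → [9,16),[6,13),[3,10); WM=6
i=1 t=10 v=7: → [9,16),[6,13); WM=7
i=2 t=12 v=8: → [12,19),[9,16),[6,13); WM=9
i=3 t=5 v=8: DROP (t<9-2); WM=9
i=4 t=7 v=4: → [6,13),[3,10); WM=9
i=5 t=13 v=4: → [12,19),[9,16); WM=10; [3,10) fires=9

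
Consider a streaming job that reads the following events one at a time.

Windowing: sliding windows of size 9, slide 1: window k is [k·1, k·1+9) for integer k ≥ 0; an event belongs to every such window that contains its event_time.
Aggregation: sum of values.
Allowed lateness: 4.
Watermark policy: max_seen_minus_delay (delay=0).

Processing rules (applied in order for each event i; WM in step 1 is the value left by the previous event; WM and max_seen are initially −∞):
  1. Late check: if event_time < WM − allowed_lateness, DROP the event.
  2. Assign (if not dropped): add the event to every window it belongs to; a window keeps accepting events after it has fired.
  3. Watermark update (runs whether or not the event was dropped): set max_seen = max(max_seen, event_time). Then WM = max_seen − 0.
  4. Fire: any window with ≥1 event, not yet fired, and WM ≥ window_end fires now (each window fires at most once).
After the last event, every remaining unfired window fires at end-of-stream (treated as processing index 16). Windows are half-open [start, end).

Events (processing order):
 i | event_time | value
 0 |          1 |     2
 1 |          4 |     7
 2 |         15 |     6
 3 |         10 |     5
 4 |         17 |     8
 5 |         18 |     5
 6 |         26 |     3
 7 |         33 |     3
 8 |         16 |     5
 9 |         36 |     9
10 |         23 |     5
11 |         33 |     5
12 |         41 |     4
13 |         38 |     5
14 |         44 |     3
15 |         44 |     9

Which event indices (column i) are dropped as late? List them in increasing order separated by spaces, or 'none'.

i=0 t=1 v=2: → [1,10),[0,9); WM=1
i=1 t=4 v=7: → [4,13),[3,12),[2,11),[1,10),[0,9); WM=4
i=2 t=15 v=6: → [15,24),[14,23),[13,22),[12,21),[11,20),[10,19),[9,18),[8,17),[7,16); WM=15; [0,9) fires=9 [1,10) fires=9 [2,11) fires=7 [3,12) fires=7 [4,13) fires=7
i=3 t=10 v=5: DROP (t<15-4); WM=15
i=4 t=17 v=8: → [17,26),[16,25),[15,24),[14,23),[13,22),[12,21),[11,20),[10,19),[9,18); WM=17; [7,16) fires=6 [8,17) fires=6
i=5 t=18 v=5: → [18,27),[17,26),[16,25),[15,24),[14,23),[13,22),[12,21),[11,20),[10,19); WM=18; [9,18) fires=14
i=6 t=26 v=3: → [26,35),[25,34),[24,33),[23,32),[22,31),[21,30),[20,29),[19,28),[18,27); WM=26; [10,19) fires=19 [11,20) fires=19 [12,21) fires=19 [13,22) fires=19 [14,23) fires=19 [15,24) fires=19 [16,25) fires=13 [17,26) fires=13
i=7 t=33 v=3: → [33,42),[32,41),[31,40),[30,39),[29,38),[28,37),[27,36),[26,35),[25,34); WM=33; [18,27) fires=8 [19,28) fires=3 [20,29) fires=3 [21,30) fires=3 [22,31) fires=3 [23,32) fires=3 [24,33) fires=3
i=8 t=16 v=5: DROP (t<33-4); WM=33
i=9 t=36 v=9: → [36,45),[35,44),[34,43),[33,42),[32,41),[31,40),[30,39),[29,38),[28,37); WM=36; [25,34) fires=6 [26,35) fires=6 [27,36) fires=3
i=10 t=23 v=5: DROP (t<36-4); WM=36
i=11 t=33 v=5: → [33,42),[32,41),[31,40),[30,39),[29,38),[28,37),[27,36),[26,35),[25,34); WM=36
i=12 t=41 v=4: → [41,50),[40,49),[39,48),[38,47),[37,46),[36,45),[35,44),[34,43),[33,42); WM=41; [28,37) fires=17 [29,38) fires=17 [30,39) fires=17 [31,40) fires=17 [32,41) fires=17
i=13 t=38 v=5: → [38,47),[37,46),[36,45),[35,44),[34,43),[33,42),[32,41),[31,40),[30,39); WM=41
i=14 t=44 v=3: → [44,53),[43,52),[42,51),[41,50),[40,49),[39,48),[38,47),[37,46),[36,45); WM=44; [33,42) fires=26 [34,43) fires=18 [35,44) fires=18
i=15 t=44 v=9: → [44,53),[43,52),[42,51),[41,50),[40,49),[39,48),[38,47),[37,46),[36,45); WM=44

3 8 10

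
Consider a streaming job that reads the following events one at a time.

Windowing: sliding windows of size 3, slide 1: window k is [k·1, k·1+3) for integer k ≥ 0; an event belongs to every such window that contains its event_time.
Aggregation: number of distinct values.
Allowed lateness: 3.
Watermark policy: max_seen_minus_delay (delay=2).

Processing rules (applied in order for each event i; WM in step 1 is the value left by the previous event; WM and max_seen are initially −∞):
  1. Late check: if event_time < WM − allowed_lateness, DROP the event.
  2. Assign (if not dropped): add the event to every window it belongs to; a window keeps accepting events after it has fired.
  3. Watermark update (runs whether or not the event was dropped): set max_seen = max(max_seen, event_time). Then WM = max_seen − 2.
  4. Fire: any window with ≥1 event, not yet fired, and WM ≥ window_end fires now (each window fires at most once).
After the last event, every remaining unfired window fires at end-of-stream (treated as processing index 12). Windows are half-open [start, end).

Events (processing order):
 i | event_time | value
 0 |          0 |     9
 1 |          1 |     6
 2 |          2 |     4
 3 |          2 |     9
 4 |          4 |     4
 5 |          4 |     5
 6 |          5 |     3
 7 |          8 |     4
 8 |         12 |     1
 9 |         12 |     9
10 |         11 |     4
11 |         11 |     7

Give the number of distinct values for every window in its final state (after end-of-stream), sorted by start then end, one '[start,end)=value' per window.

[0,3)=3 [1,4)=3 [2,5)=3 [3,6)=3 [4,7)=3 [5,8)=1 [6,9)=1 [7,10)=1 [8,11)=1 [9,12)=2 [10,13)=4 [11,14)=4 [12,15)=2

i=0 t=0 v=9: → [0,3); WM=-2
i=1 t=1 v=6: → [1,4),[0,3); WM=-1
i=2 t=2 v=4: → [2,5),[1,4),[0,3); WM=0
i=3 t=2 v=9: → [2,5),[1,4),[0,3); WM=0
i=4 t=4 v=4: → [4,7),[3,6),[2,5); WM=2
i=5 t=4 v=5: → [4,7),[3,6),[2,5); WM=2
i=6 t=5 v=3: → [5,8),[4,7),[3,6); WM=3; [0,3) fires=3
i=7 t=8 v=4: → [8,11),[7,10),[6,9); WM=6; [1,4) fires=3 [2,5) fires=3 [3,6) fires=3
i=8 t=12 v=1: → [12,15),[11,14),[10,13); WM=10; [4,7) fires=3 [5,8) fires=1 [6,9) fires=1 [7,10) fires=1
i=9 t=12 v=9: → [12,15),[11,14),[10,13); WM=10
i=10 t=11 v=4: → [11,14),[10,13),[9,12); WM=10
i=11 t=11 v=7: → [11,14),[10,13),[9,12); WM=10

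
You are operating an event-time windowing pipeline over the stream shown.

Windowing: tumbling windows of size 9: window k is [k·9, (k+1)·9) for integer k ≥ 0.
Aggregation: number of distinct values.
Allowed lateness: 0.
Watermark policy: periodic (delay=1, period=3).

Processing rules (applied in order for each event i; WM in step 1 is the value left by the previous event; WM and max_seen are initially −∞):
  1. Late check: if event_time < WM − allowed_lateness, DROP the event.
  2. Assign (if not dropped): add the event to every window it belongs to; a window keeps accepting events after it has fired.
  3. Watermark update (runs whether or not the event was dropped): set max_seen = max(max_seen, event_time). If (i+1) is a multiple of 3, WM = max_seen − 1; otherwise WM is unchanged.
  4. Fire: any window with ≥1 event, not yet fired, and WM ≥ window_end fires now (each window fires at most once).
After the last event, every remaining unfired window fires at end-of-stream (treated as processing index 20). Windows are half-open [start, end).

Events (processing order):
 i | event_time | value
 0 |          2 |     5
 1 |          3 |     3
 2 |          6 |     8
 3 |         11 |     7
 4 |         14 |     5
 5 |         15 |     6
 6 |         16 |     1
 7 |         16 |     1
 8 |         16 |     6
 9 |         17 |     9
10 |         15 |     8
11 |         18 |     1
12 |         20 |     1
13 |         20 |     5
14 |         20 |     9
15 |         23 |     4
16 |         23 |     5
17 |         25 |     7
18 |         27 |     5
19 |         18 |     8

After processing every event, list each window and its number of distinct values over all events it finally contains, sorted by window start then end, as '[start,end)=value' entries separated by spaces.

i=0 t=2 v=5: → [0,9); WM=−∞
i=1 t=3 v=3: → [0,9); WM=−∞
i=2 t=6 v=8: → [0,9); WM=5
i=3 t=11 v=7: → [9,18); WM=5
i=4 t=14 v=5: → [9,18); WM=5
i=5 t=15 v=6: → [9,18); WM=14; [0,9) fires=3
i=6 t=16 v=1: → [9,18); WM=14
i=7 t=16 v=1: → [9,18); WM=14
i=8 t=16 v=6: → [9,18); WM=15
i=9 t=17 v=9: → [9,18); WM=15
i=10 t=15 v=8: → [9,18); WM=15
i=11 t=18 v=1: → [18,27); WM=17
i=12 t=20 v=1: → [18,27); WM=17
i=13 t=20 v=5: → [18,27); WM=17
i=14 t=20 v=9: → [18,27); WM=19; [9,18) fires=6
i=15 t=23 v=4: → [18,27); WM=19
i=16 t=23 v=5: → [18,27); WM=19
i=17 t=25 v=7: → [18,27); WM=24
i=18 t=27 v=5: → [27,36); WM=24
i=19 t=18 v=8: DROP (t<24-0); WM=24

[0,9)=3 [9,18)=6 [18,27)=5 [27,36)=1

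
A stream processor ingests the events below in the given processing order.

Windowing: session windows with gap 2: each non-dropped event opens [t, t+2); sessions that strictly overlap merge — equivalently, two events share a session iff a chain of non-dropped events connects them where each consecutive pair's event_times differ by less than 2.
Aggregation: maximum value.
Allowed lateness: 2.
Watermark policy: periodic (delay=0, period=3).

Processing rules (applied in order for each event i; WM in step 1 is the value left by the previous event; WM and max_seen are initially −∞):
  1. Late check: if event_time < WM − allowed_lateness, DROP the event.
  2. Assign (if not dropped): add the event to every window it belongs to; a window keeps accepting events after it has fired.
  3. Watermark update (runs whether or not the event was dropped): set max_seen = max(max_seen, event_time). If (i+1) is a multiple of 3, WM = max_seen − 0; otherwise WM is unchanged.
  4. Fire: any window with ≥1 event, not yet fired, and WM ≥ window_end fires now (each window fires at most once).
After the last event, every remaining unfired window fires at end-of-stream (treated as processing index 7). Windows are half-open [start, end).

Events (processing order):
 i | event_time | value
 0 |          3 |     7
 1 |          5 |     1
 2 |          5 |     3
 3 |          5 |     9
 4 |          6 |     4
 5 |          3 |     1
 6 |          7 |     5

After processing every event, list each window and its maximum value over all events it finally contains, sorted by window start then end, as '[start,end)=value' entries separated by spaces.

[3,5)=7 [5,9)=9

i=0 t=3 v=7: → [3,5); WM=−∞
i=1 t=5 v=1: → [5,7); WM=−∞
i=2 t=5 v=3: → [5,7); WM=5
i=3 t=5 v=9: → [5,7); WM=5
i=4 t=6 v=4: → [5,8); WM=5
i=5 t=3 v=1: → [3,5); WM=6
i=6 t=7 v=5: → [5,9); WM=6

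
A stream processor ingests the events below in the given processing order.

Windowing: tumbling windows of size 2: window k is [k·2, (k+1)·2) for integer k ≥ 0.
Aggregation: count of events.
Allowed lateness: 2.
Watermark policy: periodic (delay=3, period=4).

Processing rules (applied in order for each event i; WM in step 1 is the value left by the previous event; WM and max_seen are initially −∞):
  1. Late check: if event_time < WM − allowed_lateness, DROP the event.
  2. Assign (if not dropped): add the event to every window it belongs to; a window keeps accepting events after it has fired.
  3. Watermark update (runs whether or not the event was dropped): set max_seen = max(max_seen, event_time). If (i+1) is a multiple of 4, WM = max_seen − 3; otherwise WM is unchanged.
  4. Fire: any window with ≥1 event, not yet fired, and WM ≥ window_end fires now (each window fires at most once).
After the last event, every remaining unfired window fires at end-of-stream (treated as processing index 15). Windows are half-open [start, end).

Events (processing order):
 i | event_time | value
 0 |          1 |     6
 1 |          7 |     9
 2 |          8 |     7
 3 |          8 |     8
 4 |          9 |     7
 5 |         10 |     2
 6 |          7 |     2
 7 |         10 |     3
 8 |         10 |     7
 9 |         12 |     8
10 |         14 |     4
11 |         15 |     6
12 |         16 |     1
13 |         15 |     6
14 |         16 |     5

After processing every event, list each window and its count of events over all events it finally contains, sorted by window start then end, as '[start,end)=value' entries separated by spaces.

[0,2)=1 [6,8)=2 [8,10)=3 [10,12)=3 [12,14)=1 [14,16)=3 [16,18)=2

i=0 t=1 v=6: → [0,2); WM=−∞
i=1 t=7 v=9: → [6,8); WM=−∞
i=2 t=8 v=7: → [8,10); WM=−∞
i=3 t=8 v=8: → [8,10); WM=5; [0,2) fires=1
i=4 t=9 v=7: → [8,10); WM=5
i=5 t=10 v=2: → [10,12); WM=5
i=6 t=7 v=2: → [6,8); WM=5
i=7 t=10 v=3: → [10,12); WM=7
i=8 t=10 v=7: → [10,12); WM=7
i=9 t=12 v=8: → [12,14); WM=7
i=10 t=14 v=4: → [14,16); WM=7
i=11 t=15 v=6: → [14,16); WM=12; [6,8) fires=2 [8,10) fires=3 [10,12) fires=3
i=12 t=16 v=1: → [16,18); WM=12
i=13 t=15 v=6: → [14,16); WM=12
i=14 t=16 v=5: → [16,18); WM=12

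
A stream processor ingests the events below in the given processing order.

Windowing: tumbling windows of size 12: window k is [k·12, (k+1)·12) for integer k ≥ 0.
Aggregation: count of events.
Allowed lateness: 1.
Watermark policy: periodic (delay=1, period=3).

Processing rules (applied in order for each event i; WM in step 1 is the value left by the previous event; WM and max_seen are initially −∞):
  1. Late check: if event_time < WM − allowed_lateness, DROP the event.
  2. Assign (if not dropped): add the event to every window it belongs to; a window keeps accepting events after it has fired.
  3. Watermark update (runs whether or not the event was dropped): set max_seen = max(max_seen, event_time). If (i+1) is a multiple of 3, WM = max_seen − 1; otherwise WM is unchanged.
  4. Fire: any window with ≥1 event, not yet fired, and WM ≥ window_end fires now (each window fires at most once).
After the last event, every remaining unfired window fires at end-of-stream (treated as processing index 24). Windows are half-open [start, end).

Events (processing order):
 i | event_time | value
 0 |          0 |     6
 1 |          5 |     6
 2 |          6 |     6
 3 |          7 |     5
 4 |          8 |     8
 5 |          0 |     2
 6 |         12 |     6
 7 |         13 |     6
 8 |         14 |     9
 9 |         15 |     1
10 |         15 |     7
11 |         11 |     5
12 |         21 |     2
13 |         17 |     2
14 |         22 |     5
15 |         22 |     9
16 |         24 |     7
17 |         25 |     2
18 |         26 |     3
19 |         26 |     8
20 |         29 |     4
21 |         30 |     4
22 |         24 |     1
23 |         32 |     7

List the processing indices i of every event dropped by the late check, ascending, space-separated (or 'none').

i=0 t=0 v=6: → [0,12); WM=−∞
i=1 t=5 v=6: → [0,12); WM=−∞
i=2 t=6 v=6: → [0,12); WM=5
i=3 t=7 v=5: → [0,12); WM=5
i=4 t=8 v=8: → [0,12); WM=5
i=5 t=0 v=2: DROP (t<5-1); WM=7
i=6 t=12 v=6: → [12,24); WM=7
i=7 t=13 v=6: → [12,24); WM=7
i=8 t=14 v=9: → [12,24); WM=13; [0,12) fires=5
i=9 t=15 v=1: → [12,24); WM=13
i=10 t=15 v=7: → [12,24); WM=13
i=11 t=11 v=5: DROP (t<13-1); WM=14
i=12 t=21 v=2: → [12,24); WM=14
i=13 t=17 v=2: → [12,24); WM=14
i=14 t=22 v=5: → [12,24); WM=21
i=15 t=22 v=9: → [12,24); WM=21
i=16 t=24 v=7: → [24,36); WM=21
i=17 t=25 v=2: → [24,36); WM=24; [12,24) fires=9
i=18 t=26 v=3: → [24,36); WM=24
i=19 t=26 v=8: → [24,36); WM=24
i=20 t=29 v=4: → [24,36); WM=28
i=21 t=30 v=4: → [24,36); WM=28
i=22 t=24 v=1: DROP (t<28-1); WM=28
i=23 t=32 v=7: → [24,36); WM=31

5 11 22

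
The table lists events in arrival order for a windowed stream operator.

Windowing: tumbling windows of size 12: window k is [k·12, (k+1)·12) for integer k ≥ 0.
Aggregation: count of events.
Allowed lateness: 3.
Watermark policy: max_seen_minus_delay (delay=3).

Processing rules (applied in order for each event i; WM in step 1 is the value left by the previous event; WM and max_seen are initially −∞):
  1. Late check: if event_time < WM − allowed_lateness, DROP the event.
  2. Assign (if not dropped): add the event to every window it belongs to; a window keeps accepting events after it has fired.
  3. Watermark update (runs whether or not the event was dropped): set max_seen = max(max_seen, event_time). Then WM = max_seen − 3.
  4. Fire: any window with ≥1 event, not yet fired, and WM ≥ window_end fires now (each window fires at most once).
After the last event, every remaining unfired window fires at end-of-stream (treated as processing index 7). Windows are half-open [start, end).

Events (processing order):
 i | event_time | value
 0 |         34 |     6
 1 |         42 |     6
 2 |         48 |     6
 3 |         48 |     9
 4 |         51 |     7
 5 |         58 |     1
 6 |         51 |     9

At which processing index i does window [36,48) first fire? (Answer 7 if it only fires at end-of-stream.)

i=0 t=34 v=6: → [24,36); WM=31
i=1 t=42 v=6: → [36,48); WM=39; [24,36) fires=1
i=2 t=48 v=6: → [48,60); WM=45
i=3 t=48 v=9: → [48,60); WM=45
i=4 t=51 v=7: → [48,60); WM=48; [36,48) fires=1
i=5 t=58 v=1: → [48,60); WM=55
i=6 t=51 v=9: DROP (t<55-3); WM=55

4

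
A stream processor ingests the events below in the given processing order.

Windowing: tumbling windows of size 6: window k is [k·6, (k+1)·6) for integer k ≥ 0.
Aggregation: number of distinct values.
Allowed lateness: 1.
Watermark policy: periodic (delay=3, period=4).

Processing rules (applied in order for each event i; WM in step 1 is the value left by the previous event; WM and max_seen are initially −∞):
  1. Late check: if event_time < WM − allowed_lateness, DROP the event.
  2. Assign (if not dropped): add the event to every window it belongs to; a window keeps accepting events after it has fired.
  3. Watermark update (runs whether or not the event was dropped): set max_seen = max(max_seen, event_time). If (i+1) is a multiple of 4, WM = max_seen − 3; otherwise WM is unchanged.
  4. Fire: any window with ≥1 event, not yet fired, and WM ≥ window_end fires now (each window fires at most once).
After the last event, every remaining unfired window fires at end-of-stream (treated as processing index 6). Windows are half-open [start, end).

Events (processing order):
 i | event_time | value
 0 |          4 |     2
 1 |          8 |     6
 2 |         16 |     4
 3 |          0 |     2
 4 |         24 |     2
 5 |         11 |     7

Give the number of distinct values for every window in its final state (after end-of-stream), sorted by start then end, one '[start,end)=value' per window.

[0,6)=1 [6,12)=1 [12,18)=1 [24,30)=1

i=0 t=4 v=2: → [0,6); WM=−∞
i=1 t=8 v=6: → [6,12); WM=−∞
i=2 t=16 v=4: → [12,18); WM=−∞
i=3 t=0 v=2: → [0,6); WM=13; [0,6) fires=1 [6,12) fires=1
i=4 t=24 v=2: → [24,30); WM=13
i=5 t=11 v=7: DROP (t<13-1); WM=13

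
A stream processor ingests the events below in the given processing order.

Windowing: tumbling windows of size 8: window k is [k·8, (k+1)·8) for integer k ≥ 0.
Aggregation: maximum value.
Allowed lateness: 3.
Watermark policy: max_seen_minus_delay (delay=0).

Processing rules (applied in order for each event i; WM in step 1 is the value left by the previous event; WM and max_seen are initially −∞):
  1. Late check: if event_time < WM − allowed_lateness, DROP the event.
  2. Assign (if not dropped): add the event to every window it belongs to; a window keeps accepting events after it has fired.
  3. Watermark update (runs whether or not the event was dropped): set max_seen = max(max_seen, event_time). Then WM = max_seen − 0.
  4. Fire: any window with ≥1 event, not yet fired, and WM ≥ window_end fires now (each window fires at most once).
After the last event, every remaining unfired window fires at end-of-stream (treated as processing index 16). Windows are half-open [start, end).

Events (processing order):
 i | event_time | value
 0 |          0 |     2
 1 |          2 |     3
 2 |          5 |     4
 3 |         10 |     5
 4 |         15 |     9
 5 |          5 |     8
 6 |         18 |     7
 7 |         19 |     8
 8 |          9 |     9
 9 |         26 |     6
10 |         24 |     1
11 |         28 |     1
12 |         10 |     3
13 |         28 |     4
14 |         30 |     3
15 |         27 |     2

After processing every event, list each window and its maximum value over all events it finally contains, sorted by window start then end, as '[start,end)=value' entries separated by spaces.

i=0 t=0 v=2: → [0,8); WM=0
i=1 t=2 v=3: → [0,8); WM=2
i=2 t=5 v=4: → [0,8); WM=5
i=3 t=10 v=5: → [8,16); WM=10; [0,8) fires=4
i=4 t=15 v=9: → [8,16); WM=15
i=5 t=5 v=8: DROP (t<15-3); WM=15
i=6 t=18 v=7: → [16,24); WM=18; [8,16) fires=9
i=7 t=19 v=8: → [16,24); WM=19
i=8 t=9 v=9: DROP (t<19-3); WM=19
i=9 t=26 v=6: → [24,32); WM=26; [16,24) fires=8
i=10 t=24 v=1: → [24,32); WM=26
i=11 t=28 v=1: → [24,32); WM=28
i=12 t=10 v=3: DROP (t<28-3); WM=28
i=13 t=28 v=4: → [24,32); WM=28
i=14 t=30 v=3: → [24,32); WM=30
i=15 t=27 v=2: → [24,32); WM=30

[0,8)=4 [8,16)=9 [16,24)=8 [24,32)=6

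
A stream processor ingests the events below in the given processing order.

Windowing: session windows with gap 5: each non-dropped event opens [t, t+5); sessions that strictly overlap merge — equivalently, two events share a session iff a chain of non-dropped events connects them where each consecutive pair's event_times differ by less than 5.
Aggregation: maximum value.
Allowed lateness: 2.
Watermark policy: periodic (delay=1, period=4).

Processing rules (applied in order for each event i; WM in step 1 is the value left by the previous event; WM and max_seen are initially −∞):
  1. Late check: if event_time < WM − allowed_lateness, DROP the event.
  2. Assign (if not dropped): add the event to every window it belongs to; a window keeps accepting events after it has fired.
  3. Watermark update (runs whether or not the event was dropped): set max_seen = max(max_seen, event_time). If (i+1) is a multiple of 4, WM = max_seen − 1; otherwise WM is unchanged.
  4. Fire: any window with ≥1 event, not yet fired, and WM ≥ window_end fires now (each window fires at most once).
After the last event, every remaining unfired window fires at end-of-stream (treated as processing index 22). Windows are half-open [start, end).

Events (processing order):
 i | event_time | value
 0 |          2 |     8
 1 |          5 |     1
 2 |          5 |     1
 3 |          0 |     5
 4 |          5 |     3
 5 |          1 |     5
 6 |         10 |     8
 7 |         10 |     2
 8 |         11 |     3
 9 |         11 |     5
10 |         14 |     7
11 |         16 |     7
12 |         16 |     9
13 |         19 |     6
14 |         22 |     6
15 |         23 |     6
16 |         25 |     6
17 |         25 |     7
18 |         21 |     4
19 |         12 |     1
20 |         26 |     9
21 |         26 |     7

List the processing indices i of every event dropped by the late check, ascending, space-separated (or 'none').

i=0 t=2 v=8: → [2,7); WM=−∞
i=1 t=5 v=1: → [2,10); WM=−∞
i=2 t=5 v=1: → [2,10); WM=−∞
i=3 t=0 v=5: → [0,10); WM=4
i=4 t=5 v=3: → [0,10); WM=4
i=5 t=1 v=5: DROP (t<4-2); WM=4
i=6 t=10 v=8: → [10,15); WM=4
i=7 t=10 v=2: → [10,15); WM=9
i=8 t=11 v=3: → [10,16); WM=9
i=9 t=11 v=5: → [10,16); WM=9
i=10 t=14 v=7: → [10,19); WM=9
i=11 t=16 v=7: → [10,21); WM=15
i=12 t=16 v=9: → [10,21); WM=15
i=13 t=19 v=6: → [10,24); WM=15
i=14 t=22 v=6: → [10,27); WM=15
i=15 t=23 v=6: → [10,28); WM=22
i=16 t=25 v=6: → [10,30); WM=22
i=17 t=25 v=7: → [10,30); WM=22
i=18 t=21 v=4: → [10,30); WM=22
i=19 t=12 v=1: DROP (t<22-2); WM=24
i=20 t=26 v=9: → [10,31); WM=24
i=21 t=26 v=7: → [10,31); WM=24

5 19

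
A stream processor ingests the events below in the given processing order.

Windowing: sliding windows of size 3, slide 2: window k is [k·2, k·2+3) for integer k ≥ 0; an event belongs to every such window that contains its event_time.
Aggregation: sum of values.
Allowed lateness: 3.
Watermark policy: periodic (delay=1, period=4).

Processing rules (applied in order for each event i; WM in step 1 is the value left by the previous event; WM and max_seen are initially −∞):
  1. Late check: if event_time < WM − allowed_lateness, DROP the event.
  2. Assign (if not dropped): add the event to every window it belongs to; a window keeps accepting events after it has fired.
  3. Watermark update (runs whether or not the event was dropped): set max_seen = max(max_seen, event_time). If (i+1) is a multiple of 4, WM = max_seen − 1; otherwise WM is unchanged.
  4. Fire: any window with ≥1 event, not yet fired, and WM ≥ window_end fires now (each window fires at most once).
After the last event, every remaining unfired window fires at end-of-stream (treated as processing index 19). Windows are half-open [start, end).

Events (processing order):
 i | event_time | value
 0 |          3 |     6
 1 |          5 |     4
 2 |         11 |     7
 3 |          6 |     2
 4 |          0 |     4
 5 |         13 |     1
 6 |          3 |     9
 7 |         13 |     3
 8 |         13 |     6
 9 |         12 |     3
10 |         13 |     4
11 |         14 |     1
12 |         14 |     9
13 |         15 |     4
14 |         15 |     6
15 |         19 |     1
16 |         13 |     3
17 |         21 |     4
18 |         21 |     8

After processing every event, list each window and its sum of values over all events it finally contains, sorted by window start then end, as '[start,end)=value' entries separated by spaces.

i=0 t=3 v=6: → [2,5); WM=−∞
i=1 t=5 v=4: → [4,7); WM=−∞
i=2 t=11 v=7: → [10,13); WM=−∞
i=3 t=6 v=2: → [6,9),[4,7); WM=10; [2,5) fires=6 [4,7) fires=6 [6,9) fires=2
i=4 t=0 v=4: DROP (t<10-3); WM=10
i=5 t=13 v=1: → [12,15); WM=10
i=6 t=3 v=9: DROP (t<10-3); WM=10
i=7 t=13 v=3: → [12,15); WM=12
i=8 t=13 v=6: → [12,15); WM=12
i=9 t=12 v=3: → [12,15),[10,13); WM=12
i=10 t=13 v=4: → [12,15); WM=12
i=11 t=14 v=1: → [14,17),[12,15); WM=13; [10,13) fires=10
i=12 t=14 v=9: → [14,17),[12,15); WM=13
i=13 t=15 v=4: → [14,17); WM=13
i=14 t=15 v=6: → [14,17); WM=13
i=15 t=19 v=1: → [18,21); WM=18; [12,15) fires=27 [14,17) fires=20
i=16 t=13 v=3: DROP (t<18-3); WM=18
i=17 t=21 v=4: → [20,23); WM=18
i=18 t=21 v=8: → [20,23); WM=18

[2,5)=6 [4,7)=6 [6,9)=2 [10,13)=10 [12,15)=27 [14,17)=20 [18,21)=1 [20,23)=12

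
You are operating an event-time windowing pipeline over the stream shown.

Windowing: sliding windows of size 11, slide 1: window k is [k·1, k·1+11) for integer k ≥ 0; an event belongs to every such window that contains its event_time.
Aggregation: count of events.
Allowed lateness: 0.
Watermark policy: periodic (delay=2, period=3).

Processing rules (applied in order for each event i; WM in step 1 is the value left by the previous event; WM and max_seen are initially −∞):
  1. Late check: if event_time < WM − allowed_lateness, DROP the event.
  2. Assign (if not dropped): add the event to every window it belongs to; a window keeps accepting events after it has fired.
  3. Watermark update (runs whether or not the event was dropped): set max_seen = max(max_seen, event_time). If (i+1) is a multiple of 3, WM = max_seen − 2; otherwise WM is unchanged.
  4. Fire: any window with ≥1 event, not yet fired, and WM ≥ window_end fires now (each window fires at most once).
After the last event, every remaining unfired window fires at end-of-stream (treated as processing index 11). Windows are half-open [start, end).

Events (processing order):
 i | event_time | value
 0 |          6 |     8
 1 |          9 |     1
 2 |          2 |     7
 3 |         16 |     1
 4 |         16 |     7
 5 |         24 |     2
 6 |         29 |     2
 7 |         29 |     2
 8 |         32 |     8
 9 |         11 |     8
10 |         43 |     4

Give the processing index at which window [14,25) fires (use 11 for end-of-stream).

i=0 t=6 v=8: → [6,17),[5,16),[4,15),[3,14),[2,13),[1,12),[0,11); WM=−∞
i=1 t=9 v=1: → [9,20),[8,19),[7,18),[6,17),[5,16),[4,15),[3,14),[2,13),[1,12),[0,11); WM=−∞
i=2 t=2 v=7: → [2,13),[1,12),[0,11); WM=7
i=3 t=16 v=1: → [16,27),[15,26),[14,25),[13,24),[12,23),[11,22),[10,21),[9,20),[8,19),[7,18),[6,17); WM=7
i=4 t=16 v=7: → [16,27),[15,26),[14,25),[13,24),[12,23),[11,22),[10,21),[9,20),[8,19),[7,18),[6,17); WM=7
i=5 t=24 v=2: → [24,35),[23,34),[22,33),[21,32),[20,31),[19,30),[18,29),[17,28),[16,27),[15,26),[14,25); WM=22; [0,11) fires=3 [1,12) fires=3 [2,13) fires=3 [3,14) fires=2 [4,15) fires=2 [5,16) fires=2 [6,17) fires=4 [7,18) fires=3 [8,19) fires=3 [9,20) fires=3 [10,21) fires=2 [11,22) fires=2
i=6 t=29 v=2: → [29,40),[28,39),[27,38),[26,37),[25,36),[24,35),[23,34),[22,33),[21,32),[20,31),[19,30); WM=22
i=7 t=29 v=2: → [29,40),[28,39),[27,38),[26,37),[25,36),[24,35),[23,34),[22,33),[21,32),[20,31),[19,30); WM=22
i=8 t=32 v=8: → [32,43),[31,42),[30,41),[29,40),[28,39),[27,38),[26,37),[25,36),[24,35),[23,34),[22,33); WM=30; [12,23) fires=2 [13,24) fires=2 [14,25) fires=3 [15,26) fires=3 [16,27) fires=3 [17,28) fires=1 [18,29) fires=1 [19,30) fires=3
i=9 t=11 v=8: DROP (t<30-0); WM=30
i=10 t=43 v=4: → [43,54),[42,53),[41,52),[40,51),[39,50),[38,49),[37,48),[36,47),[35,46),[34,45),[33,44); WM=30

8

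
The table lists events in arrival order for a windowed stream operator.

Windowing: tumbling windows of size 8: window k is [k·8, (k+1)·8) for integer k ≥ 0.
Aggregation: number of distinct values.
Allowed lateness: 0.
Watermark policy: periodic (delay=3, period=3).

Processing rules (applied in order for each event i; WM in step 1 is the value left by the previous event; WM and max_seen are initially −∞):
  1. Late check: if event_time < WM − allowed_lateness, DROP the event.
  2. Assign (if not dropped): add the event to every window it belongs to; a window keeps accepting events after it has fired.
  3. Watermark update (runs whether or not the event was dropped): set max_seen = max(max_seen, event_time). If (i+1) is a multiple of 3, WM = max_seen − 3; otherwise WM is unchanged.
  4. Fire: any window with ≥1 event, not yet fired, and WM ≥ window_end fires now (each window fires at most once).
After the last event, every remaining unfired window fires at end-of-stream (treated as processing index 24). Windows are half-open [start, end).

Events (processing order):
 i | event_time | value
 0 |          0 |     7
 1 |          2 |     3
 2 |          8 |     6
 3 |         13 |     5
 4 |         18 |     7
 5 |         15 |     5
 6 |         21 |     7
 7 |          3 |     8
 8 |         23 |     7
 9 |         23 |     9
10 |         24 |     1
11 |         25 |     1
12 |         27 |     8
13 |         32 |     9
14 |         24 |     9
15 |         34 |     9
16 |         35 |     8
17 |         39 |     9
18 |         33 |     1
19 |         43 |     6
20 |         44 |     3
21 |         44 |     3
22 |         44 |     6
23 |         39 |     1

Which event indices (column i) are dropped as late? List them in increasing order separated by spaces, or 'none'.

7 18 23

i=0 t=0 v=7: → [0,8); WM=−∞
i=1 t=2 v=3: → [0,8); WM=−∞
i=2 t=8 v=6: → [8,16); WM=5
i=3 t=13 v=5: → [8,16); WM=5
i=4 t=18 v=7: → [16,24); WM=5
i=5 t=15 v=5: → [8,16); WM=15; [0,8) fires=2
i=6 t=21 v=7: → [16,24); WM=15
i=7 t=3 v=8: DROP (t<15-0); WM=15
i=8 t=23 v=7: → [16,24); WM=20; [8,16) fires=2
i=9 t=23 v=9: → [16,24); WM=20
i=10 t=24 v=1: → [24,32); WM=20
i=11 t=25 v=1: → [24,32); WM=22
i=12 t=27 v=8: → [24,32); WM=22
i=13 t=32 v=9: → [32,40); WM=22
i=14 t=24 v=9: → [24,32); WM=29; [16,24) fires=2
i=15 t=34 v=9: → [32,40); WM=29
i=16 t=35 v=8: → [32,40); WM=29
i=17 t=39 v=9: → [32,40); WM=36; [24,32) fires=3
i=18 t=33 v=1: DROP (t<36-0); WM=36
i=19 t=43 v=6: → [40,48); WM=36
i=20 t=44 v=3: → [40,48); WM=41; [32,40) fires=2
i=21 t=44 v=3: → [40,48); WM=41
i=22 t=44 v=6: → [40,48); WM=41
i=23 t=39 v=1: DROP (t<41-0); WM=41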